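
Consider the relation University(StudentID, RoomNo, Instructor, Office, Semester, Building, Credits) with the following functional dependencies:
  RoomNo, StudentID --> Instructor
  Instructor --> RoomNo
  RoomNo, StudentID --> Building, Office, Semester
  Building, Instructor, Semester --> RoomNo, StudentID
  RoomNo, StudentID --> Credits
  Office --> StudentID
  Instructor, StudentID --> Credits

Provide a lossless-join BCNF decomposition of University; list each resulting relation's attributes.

Candidate keys of the original relation: {Building, Instructor, Semester}, {Instructor, Office}, {Instructor, StudentID}, {Office, RoomNo}, {RoomNo, StudentID}.
In {Building, Credits, Instructor, Office, RoomNo, Semester, StudentID}, {Instructor} is not a superkey ({Instructor}⁺ restricted to this set is {Instructor, RoomNo}), so split on Instructor --> RoomNo into {Instructor, RoomNo} and {Building, Credits, Instructor, Office, Semester, StudentID}.
{Instructor, RoomNo} is in BCNF.
In {Building, Credits, Instructor, Office, Semester, StudentID}, {Office} is not a superkey ({Office}⁺ restricted to this set is {Office, StudentID}), so split on Office --> StudentID into {Office, StudentID} and {Building, Credits, Instructor, Office, Semester}.
{Office, StudentID} is in BCNF.
{Building, Credits, Instructor, Office, Semester} is in BCNF.

{Building, Credits, Instructor, Office, Semester}; {Instructor, RoomNo}; {Office, StudentID}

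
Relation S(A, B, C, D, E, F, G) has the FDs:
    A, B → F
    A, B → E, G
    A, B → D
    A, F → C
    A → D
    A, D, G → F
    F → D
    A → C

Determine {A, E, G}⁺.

{A, C, D, E, F, G}

Start with {A, E, G}.
A → D applies; add {D} → now {A, D, E, G}.
A, D, G → F applies; add {F} → now {A, D, E, F, G}.
A → C applies; add {C} → now {A, C, D, E, F, G}.
No further FD applies.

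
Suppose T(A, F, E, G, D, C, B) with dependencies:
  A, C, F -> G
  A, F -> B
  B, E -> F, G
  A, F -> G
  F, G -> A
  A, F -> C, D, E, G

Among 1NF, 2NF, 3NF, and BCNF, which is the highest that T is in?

Candidate keys: {A, F}, {B, E}, {F, G}. Prime attributes: {A, B, E, F, G}.
Every FD has a superkey on the left, so the relation is in BCNF.

BCNF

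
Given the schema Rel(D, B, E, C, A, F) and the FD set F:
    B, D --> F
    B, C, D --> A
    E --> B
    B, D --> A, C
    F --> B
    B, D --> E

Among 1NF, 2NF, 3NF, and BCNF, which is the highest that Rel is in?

3NF

Candidate keys: {B, D}, {D, E}, {D, F}. Prime attributes: {B, D, E, F}.
E --> B breaks BCNF: {E}⁺ = {B, E}, so {E} is not a superkey.
Its right-hand attributes {B} are all prime, as are those of every other non-superkey FD — the relation is in 3NF.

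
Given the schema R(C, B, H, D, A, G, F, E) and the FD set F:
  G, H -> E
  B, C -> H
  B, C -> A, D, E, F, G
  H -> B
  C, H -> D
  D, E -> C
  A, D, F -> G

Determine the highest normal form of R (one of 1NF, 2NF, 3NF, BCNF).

3NF

Candidate keys: {A, D, F, H}, {B, C}, {B, D, E}, {C, H}, {D, E, H}, {D, G, H}. Prime attributes: {A, B, C, D, E, F, G, H}.
For G, H -> E we have {G, H}⁺ = {B, E, G, H}; {G, H} is not a superkey, so BCNF fails.
Its right-hand attributes {E} are all prime, as are those of every other non-superkey FD — the relation is in 3NF.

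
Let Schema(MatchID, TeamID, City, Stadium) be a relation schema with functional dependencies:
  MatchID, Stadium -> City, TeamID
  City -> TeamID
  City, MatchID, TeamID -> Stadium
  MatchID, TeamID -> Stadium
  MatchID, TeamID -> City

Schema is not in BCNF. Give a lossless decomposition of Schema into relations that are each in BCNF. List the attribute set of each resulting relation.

{City, MatchID, Stadium}; {City, TeamID}

Candidate keys of the original relation: {City, MatchID}, {MatchID, Stadium}, {MatchID, TeamID}.
In {City, MatchID, Stadium, TeamID}, {City} is not a superkey ({City}⁺ restricted to this set is {City, TeamID}), so split on City -> TeamID into {City, TeamID} and {City, MatchID, Stadium}.
{City, TeamID} has no BCNF violation.
{City, MatchID, Stadium} has no BCNF violation.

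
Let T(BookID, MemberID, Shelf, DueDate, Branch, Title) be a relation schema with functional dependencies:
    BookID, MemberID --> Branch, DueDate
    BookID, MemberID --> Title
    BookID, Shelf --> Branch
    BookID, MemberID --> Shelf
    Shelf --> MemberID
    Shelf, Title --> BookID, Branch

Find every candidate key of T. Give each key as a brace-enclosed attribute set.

{BookID, MemberID}, {BookID, Shelf}, {Shelf, Title}

{BookID, MemberID} is a candidate key since {BookID, MemberID}⁺ = {BookID, Branch, DueDate, MemberID, Shelf, Title} covers every attribute.
{BookID, Shelf} is a candidate key since {BookID, Shelf}⁺ = {BookID, Branch, DueDate, MemberID, Shelf, Title} covers every attribute.
{Shelf, Title} is a candidate key since {Shelf, Title}⁺ = {BookID, Branch, DueDate, MemberID, Shelf, Title} covers every attribute.
Any other superkey properly contains one of these, so there are no further candidate keys.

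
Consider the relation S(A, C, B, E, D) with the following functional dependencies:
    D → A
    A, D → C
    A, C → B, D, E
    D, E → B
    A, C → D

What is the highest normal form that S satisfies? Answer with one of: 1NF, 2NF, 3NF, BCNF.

BCNF

Candidate keys: {A, C}, {D}. Prime attributes: {A, C, D}.
Each dependency's left side is a superkey — BCNF holds.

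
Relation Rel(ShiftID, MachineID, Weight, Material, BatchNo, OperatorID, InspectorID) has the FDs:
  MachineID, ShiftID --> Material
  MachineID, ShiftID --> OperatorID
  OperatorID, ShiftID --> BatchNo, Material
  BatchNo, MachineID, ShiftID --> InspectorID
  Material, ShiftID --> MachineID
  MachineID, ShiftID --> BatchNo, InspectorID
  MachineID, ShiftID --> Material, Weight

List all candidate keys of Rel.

{MachineID, ShiftID}, {Material, ShiftID}, {OperatorID, ShiftID}

No FD produces {ShiftID}, so it must be in every candidate key.
Closure of {MachineID, ShiftID} is {BatchNo, InspectorID, MachineID, Material, OperatorID, ShiftID, Weight}, the whole schema; {MachineID, ShiftID} is a candidate key.
Closure of {Material, ShiftID} is {BatchNo, InspectorID, MachineID, Material, OperatorID, ShiftID, Weight}, the whole schema; {Material, ShiftID} is a candidate key.
Closure of {OperatorID, ShiftID} is {BatchNo, InspectorID, MachineID, Material, OperatorID, ShiftID, Weight}, the whole schema; {OperatorID, ShiftID} is a candidate key.
Any other superkey properly contains one of these, so there are no further candidate keys.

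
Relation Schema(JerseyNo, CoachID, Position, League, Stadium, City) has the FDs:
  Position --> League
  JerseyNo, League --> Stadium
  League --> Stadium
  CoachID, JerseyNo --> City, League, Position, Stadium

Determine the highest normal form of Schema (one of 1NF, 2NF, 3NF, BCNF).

2NF

Candidate key: {CoachID, JerseyNo}. Prime attributes: {CoachID, JerseyNo}.
Position --> League: {Position}⁺ = {League, Position, Stadium}, which is not all of the attributes, so the left side is not a superkey — BCNF is violated.
Position --> League determines the non-prime attribute {League} from a non-superkey — 3NF is violated.
No proper subset of a key has a non-prime attribute in its closure, so there is no partial dependency; 2NF holds.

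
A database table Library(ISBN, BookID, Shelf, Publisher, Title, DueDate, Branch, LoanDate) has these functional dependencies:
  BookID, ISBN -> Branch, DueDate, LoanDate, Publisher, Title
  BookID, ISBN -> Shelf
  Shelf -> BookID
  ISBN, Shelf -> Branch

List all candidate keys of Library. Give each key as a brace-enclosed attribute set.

No FD produces {ISBN}, so it must be in every candidate key.
{BookID, ISBN}⁺ = {BookID, Branch, DueDate, ISBN, LoanDate, Publisher, Shelf, Title} — all of the relation — so {BookID, ISBN} is a candidate key.
{ISBN, Shelf}⁺ = {BookID, Branch, DueDate, ISBN, LoanDate, Publisher, Shelf, Title} — all of the relation — so {ISBN, Shelf} is a candidate key.
Any other superkey properly contains one of these, so there are no further candidate keys.

{BookID, ISBN}, {ISBN, Shelf}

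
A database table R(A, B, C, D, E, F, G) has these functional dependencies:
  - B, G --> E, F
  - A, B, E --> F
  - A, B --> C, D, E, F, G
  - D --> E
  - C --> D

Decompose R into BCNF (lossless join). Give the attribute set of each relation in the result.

{A, B, C, G}; {B, E, F, G}; {C, D}

Candidate key of the original relation: {A, B}.
Within {A, B, C, D, E, F, G}: {B, G}⁺ ∩ {A, B, C, D, E, F, G} = {B, E, F, G}, not the whole set, so B, G --> E, F violates BCNF; decompose into {B, E, F, G} and {A, B, C, D, G}.
{B, E, F, G}: every determinant is a superkey — BCNF.
Within {A, B, C, D, G}: {C}⁺ ∩ {A, B, C, D, G} = {C, D}, not the whole set, so C --> D violates BCNF; decompose into {C, D} and {A, B, C, G}.
{C, D}: every determinant is a superkey — BCNF.
{A, B, C, G}: every determinant is a superkey — BCNF.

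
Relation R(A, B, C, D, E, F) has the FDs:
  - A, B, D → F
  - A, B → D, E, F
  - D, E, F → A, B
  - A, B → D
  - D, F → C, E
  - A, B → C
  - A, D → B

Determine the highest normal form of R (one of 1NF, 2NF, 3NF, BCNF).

BCNF

Candidate keys: {A, B}, {A, D}, {D, F}. Prime attributes: {A, B, D, F}.
Every FD has a superkey on the left, so the relation is in BCNF.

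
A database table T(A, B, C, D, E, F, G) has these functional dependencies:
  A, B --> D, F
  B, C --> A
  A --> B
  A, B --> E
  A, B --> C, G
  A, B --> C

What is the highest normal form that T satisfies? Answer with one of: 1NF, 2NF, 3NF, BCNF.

BCNF

Candidate keys: {A}, {B, C}. Prime attributes: {A, B, C}.
Each dependency's left side is a superkey — BCNF holds.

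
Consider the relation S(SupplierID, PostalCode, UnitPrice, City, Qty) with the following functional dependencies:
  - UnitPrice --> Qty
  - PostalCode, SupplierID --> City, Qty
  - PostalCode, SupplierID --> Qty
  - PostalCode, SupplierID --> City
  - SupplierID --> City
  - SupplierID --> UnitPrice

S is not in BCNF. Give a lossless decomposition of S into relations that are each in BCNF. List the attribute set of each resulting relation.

Candidate key of the original relation: {PostalCode, SupplierID}.
Within {City, PostalCode, Qty, SupplierID, UnitPrice}: {UnitPrice}⁺ ∩ {City, PostalCode, Qty, SupplierID, UnitPrice} = {Qty, UnitPrice}, not the whole set, so UnitPrice --> Qty violates BCNF; decompose into {Qty, UnitPrice} and {City, PostalCode, SupplierID, UnitPrice}.
{Qty, UnitPrice}: every determinant is a superkey — BCNF.
Within {City, PostalCode, SupplierID, UnitPrice}: {SupplierID}⁺ ∩ {City, PostalCode, SupplierID, UnitPrice} = {City, SupplierID, UnitPrice}, not the whole set, so SupplierID --> City, UnitPrice violates BCNF; decompose into {City, SupplierID, UnitPrice} and {PostalCode, SupplierID}.
{City, SupplierID, UnitPrice}: every determinant is a superkey — BCNF.
{PostalCode, SupplierID}: every determinant is a superkey — BCNF.

{City, SupplierID, UnitPrice}; {PostalCode, SupplierID}; {Qty, UnitPrice}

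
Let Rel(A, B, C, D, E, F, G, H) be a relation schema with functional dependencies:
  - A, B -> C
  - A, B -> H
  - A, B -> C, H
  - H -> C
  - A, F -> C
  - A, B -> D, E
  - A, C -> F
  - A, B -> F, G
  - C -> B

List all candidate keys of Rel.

Attributes never on any right-hand side: {A} — every candidate key must contain it.
{A, B}⁺ = {A, B, C, D, E, F, G, H} — all of the relation — so {A, B} is a candidate key.
{A, C}⁺ = {A, B, C, D, E, F, G, H} — all of the relation — so {A, C} is a candidate key.
{A, F}⁺ = {A, B, C, D, E, F, G, H} — all of the relation — so {A, F} is a candidate key.
{A, H}⁺ = {A, B, C, D, E, F, G, H} — all of the relation — so {A, H} is a candidate key.
No proper subset of any of these is a key, and no other minimal superkey exists.

{A, B}, {A, C}, {A, F}, {A, H}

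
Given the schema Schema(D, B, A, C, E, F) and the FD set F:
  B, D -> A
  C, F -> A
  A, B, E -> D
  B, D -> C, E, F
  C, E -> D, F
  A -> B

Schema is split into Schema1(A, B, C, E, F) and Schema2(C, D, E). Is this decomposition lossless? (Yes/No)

Yes

Schema1 ∩ Schema2 = {C, E}; its closure under F is {A, B, C, D, E, F}.
This includes all of Schema1, so the common attributes are a superkey of Schema1 — the join is lossless.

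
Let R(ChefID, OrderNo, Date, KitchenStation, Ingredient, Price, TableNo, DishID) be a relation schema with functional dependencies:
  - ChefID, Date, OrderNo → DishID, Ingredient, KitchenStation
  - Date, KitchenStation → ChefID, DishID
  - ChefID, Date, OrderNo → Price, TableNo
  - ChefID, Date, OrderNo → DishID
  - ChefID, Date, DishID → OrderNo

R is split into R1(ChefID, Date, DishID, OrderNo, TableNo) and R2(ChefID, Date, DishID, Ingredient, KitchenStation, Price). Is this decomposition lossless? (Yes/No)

Yes

The shared attributes are {ChefID, Date, DishID} and {ChefID, Date, DishID}⁺ = {ChefID, Date, DishID, Ingredient, KitchenStation, OrderNo, Price, TableNo}.
This includes all of R1, so the common attributes are a superkey of R1 — the join is lossless.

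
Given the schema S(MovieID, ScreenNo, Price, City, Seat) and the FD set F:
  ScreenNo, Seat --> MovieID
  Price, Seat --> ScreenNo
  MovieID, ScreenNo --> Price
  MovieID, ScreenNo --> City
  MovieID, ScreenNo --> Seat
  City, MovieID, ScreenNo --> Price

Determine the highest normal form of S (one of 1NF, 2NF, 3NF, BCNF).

BCNF

Candidate keys: {MovieID, ScreenNo}, {Price, Seat}, {ScreenNo, Seat}. Prime attributes: {MovieID, Price, ScreenNo, Seat}.
Each dependency's left side is a superkey — BCNF holds.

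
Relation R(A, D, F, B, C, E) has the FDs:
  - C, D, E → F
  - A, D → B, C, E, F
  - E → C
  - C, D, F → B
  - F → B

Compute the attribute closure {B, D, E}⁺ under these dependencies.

Start with {B, D, E}.
E → C applies; add {C} → now {B, C, D, E}.
C, D, E → F applies; add {F} → now {B, C, D, E, F}.
No further FD applies.

{B, C, D, E, F}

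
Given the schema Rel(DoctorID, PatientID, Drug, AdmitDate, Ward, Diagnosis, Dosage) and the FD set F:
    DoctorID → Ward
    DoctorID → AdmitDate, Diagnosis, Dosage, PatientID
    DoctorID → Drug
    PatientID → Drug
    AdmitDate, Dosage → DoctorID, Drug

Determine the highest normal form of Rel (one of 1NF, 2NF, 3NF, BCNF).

2NF

Candidate keys: {AdmitDate, Dosage}, {DoctorID}. Prime attributes: {AdmitDate, DoctorID, Dosage}.
For PatientID → Drug we have {PatientID}⁺ = {Drug, PatientID}; {PatientID} is not a superkey, so BCNF fails.
PatientID → Drug determines the non-prime attribute {Drug} from a non-superkey — 3NF is violated.
No proper subset of a key has a non-prime attribute in its closure, so there is no partial dependency; 2NF holds.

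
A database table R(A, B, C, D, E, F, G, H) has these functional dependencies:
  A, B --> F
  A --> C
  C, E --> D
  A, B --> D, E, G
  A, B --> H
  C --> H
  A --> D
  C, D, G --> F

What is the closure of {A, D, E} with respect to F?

{A, C, D, E, H}

Start with {A, D, E}.
A --> C applies; add {C} → now {A, C, D, E}.
C --> H applies; add {H} → now {A, C, D, E, H}.
No further FD applies.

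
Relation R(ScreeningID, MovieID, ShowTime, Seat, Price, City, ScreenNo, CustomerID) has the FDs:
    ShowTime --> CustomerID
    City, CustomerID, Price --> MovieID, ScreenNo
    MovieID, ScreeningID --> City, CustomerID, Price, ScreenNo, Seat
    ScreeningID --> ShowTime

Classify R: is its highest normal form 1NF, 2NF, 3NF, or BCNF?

1NF

Candidate keys: {City, Price, ScreeningID}, {MovieID, ScreeningID}. Prime attributes: {City, MovieID, Price, ScreeningID}.
For ShowTime --> CustomerID we have {ShowTime}⁺ = {CustomerID, ShowTime}; {ShowTime} is not a superkey, so BCNF fails.
ShowTime --> CustomerID has non-prime {CustomerID} on the right and a non-superkey on the left, so 3NF fails.
The proper key subset {ScreeningID} of {MovieID, ScreeningID} determines non-prime {CustomerID, ShowTime}, so the relation is not even in 2NF.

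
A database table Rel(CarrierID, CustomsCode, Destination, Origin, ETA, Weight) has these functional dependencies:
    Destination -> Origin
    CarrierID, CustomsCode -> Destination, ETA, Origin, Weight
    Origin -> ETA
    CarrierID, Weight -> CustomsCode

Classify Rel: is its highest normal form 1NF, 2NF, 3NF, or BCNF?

2NF

Candidate keys: {CarrierID, CustomsCode}, {CarrierID, Weight}. Prime attributes: {CarrierID, CustomsCode, Weight}.
For Destination -> Origin we have {Destination}⁺ = {Destination, ETA, Origin}; {Destination} is not a superkey, so BCNF fails.
Destination -> Origin has non-prime {Origin} on the right and a non-superkey on the left, so 3NF fails.
No proper subset of a key has a non-prime attribute in its closure, so there is no partial dependency; 2NF holds.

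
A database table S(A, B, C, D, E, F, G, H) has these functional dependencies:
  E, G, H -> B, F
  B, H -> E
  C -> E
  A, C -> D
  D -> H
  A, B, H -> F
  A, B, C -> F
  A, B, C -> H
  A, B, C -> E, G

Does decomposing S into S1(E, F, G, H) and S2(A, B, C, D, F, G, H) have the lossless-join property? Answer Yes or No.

No

S1 ∩ S2 = {F, G, H}; its closure under F is {F, G, H}.
S1 ⊄ {F, G, H} and S2 ⊄ {F, G, H}, so the split is lossy.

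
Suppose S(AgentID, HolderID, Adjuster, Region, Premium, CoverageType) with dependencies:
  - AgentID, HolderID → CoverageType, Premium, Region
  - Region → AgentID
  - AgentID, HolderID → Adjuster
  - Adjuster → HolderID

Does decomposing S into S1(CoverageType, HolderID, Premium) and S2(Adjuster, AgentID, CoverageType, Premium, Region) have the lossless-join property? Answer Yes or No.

No

S1 ∩ S2 = {CoverageType, Premium}; its closure under F is {CoverageType, Premium}.
Neither S1 nor S2 is contained in that closure, so the decomposition is lossy.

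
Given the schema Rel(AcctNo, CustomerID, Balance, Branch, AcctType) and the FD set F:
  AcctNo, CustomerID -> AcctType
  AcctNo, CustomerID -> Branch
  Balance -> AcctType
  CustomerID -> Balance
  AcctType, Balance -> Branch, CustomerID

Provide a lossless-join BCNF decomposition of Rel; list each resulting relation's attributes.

{AcctNo, Balance}; {AcctType, Balance, Branch, CustomerID}

Candidate keys of the original relation: {AcctNo, Balance}, {AcctNo, CustomerID}.
Within {AcctNo, AcctType, Balance, Branch, CustomerID}: {Balance}⁺ ∩ {AcctNo, AcctType, Balance, Branch, CustomerID} = {AcctType, Balance, Branch, CustomerID}, not the whole set, so Balance -> AcctType, Branch, CustomerID violates BCNF; decompose into {AcctType, Balance, Branch, CustomerID} and {AcctNo, Balance}.
{AcctType, Balance, Branch, CustomerID}: every determinant is a superkey — BCNF.
{AcctNo, Balance}: every determinant is a superkey — BCNF.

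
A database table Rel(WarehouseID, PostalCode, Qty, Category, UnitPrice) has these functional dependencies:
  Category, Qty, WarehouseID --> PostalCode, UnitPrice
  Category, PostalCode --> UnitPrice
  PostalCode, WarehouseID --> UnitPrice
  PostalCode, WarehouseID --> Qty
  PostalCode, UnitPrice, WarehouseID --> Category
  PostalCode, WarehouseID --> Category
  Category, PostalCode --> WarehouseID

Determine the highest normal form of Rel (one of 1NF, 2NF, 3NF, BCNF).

BCNF

Candidate keys: {Category, PostalCode}, {Category, Qty, WarehouseID}, {PostalCode, WarehouseID}. Prime attributes: {Category, PostalCode, Qty, WarehouseID}.
Each dependency's left side is a superkey — BCNF holds.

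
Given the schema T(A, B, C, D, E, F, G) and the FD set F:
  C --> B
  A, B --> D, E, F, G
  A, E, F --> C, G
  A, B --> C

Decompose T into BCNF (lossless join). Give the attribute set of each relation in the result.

Candidate keys of the original relation: {A, B}, {A, C}, {A, E, F}.
In {A, B, C, D, E, F, G}, {C} is not a superkey ({C}⁺ restricted to this set is {B, C}), so split on C --> B into {B, C} and {A, C, D, E, F, G}.
{B, C} is in BCNF.
{A, C, D, E, F, G} is in BCNF.

{A, C, D, E, F, G}; {B, C}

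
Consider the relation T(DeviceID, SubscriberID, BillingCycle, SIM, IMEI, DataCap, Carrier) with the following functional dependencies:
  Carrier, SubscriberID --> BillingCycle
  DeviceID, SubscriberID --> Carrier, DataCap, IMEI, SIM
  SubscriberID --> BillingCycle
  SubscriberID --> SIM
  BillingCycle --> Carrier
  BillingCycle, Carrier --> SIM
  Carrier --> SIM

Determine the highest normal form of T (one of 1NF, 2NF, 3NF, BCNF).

Candidate key: {DeviceID, SubscriberID}. Prime attributes: {DeviceID, SubscriberID}.
For Carrier, SubscriberID --> BillingCycle we have {Carrier, SubscriberID}⁺ = {BillingCycle, Carrier, SIM, SubscriberID}; {Carrier, SubscriberID} is not a superkey, so BCNF fails.
Carrier, SubscriberID --> BillingCycle determines the non-prime attribute {BillingCycle} from a non-superkey — 3NF is violated.
{SubscriberID} is a proper subset of the key {DeviceID, SubscriberID}, and {SubscriberID}⁺ contains the non-prime attributes {BillingCycle, Carrier, SIM} — a partial dependency, so 2NF is violated.

1NF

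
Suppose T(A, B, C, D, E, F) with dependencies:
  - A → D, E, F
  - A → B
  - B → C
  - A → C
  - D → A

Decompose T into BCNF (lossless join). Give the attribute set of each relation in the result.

Candidate keys of the original relation: {A}, {D}.
Within {A, B, C, D, E, F}: {B}⁺ ∩ {A, B, C, D, E, F} = {B, C}, not the whole set, so B → C violates BCNF; decompose into {B, C} and {A, B, D, E, F}.
{B, C} has no BCNF violation.
{A, B, D, E, F} has no BCNF violation.

{A, B, D, E, F}; {B, C}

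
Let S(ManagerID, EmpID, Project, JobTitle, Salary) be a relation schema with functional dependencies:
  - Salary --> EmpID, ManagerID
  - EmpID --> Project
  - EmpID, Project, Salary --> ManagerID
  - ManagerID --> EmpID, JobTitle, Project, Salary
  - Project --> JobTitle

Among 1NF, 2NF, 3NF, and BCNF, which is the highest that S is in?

2NF

Candidate keys: {ManagerID}, {Salary}. Prime attributes: {ManagerID, Salary}.
EmpID --> Project breaks BCNF: {EmpID}⁺ = {EmpID, JobTitle, Project}, so {EmpID} is not a superkey.
EmpID --> Project determines the non-prime attribute {Project} from a non-superkey — 3NF is violated.
With only single-attribute keys there can be no partial dependency, so 2NF holds.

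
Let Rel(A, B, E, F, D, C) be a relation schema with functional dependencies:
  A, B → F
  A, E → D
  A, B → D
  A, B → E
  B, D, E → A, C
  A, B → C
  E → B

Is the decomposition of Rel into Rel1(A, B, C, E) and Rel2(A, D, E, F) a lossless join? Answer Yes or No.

Yes

The shared attributes are {A, E} and {A, E}⁺ = {A, B, C, D, E, F}.
Rel1 is contained in that closure, so Rel1 ∩ Rel2 → Rel1 holds and the join is lossless.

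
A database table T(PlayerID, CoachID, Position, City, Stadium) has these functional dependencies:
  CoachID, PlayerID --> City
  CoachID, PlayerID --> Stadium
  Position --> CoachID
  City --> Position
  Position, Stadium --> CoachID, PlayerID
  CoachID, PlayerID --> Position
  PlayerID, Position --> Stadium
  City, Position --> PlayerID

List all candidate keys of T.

{City}, {CoachID, PlayerID}, {PlayerID, Position}, {Position, Stadium}

{City} is a candidate key since {City}⁺ = {City, CoachID, PlayerID, Position, Stadium} covers every attribute.
{CoachID, PlayerID} is a candidate key since {CoachID, PlayerID}⁺ = {City, CoachID, PlayerID, Position, Stadium} covers every attribute.
{PlayerID, Position} is a candidate key since {PlayerID, Position}⁺ = {City, CoachID, PlayerID, Position, Stadium} covers every attribute.
{Position, Stadium} is a candidate key since {Position, Stadium}⁺ = {City, CoachID, PlayerID, Position, Stadium} covers every attribute.
No proper subset of any of these is a key, and no other minimal superkey exists.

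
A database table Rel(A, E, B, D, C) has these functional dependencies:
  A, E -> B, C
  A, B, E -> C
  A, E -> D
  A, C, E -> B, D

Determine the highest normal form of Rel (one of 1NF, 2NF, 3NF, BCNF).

Candidate key: {A, E}. Prime attributes: {A, E}.
The left-hand side of every FD is a superkey, so BCNF is satisfied.

BCNF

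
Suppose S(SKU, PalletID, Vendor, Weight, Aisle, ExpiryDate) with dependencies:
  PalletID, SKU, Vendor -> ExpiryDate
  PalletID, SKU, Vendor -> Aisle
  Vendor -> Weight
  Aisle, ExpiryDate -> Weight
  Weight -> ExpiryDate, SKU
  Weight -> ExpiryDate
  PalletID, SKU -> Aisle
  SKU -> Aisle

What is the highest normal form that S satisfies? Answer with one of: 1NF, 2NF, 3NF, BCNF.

1NF

Candidate key: {PalletID, Vendor}. Prime attributes: {PalletID, Vendor}.
For Vendor -> Weight we have {Vendor}⁺ = {Aisle, ExpiryDate, SKU, Vendor, Weight}; {Vendor} is not a superkey, so BCNF fails.
Because {Weight} is non-prime and the left side of Vendor -> Weight is not a superkey, the relation is not in 3NF.
Since {Vendor} ⊂ {PalletID, Vendor} and {Vendor}⁺ ⊇ {Aisle, ExpiryDate, SKU, Weight} with {Aisle, ExpiryDate, SKU, Weight} non-prime, there is a partial dependency; 2NF fails.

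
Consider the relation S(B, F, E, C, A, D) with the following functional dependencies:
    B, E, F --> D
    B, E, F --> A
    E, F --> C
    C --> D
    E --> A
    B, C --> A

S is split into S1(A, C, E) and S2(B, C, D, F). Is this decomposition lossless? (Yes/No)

Common attributes: {C}; their closure is {C, D}.
Neither S1 nor S2 is contained in that closure, so the decomposition is lossy.

No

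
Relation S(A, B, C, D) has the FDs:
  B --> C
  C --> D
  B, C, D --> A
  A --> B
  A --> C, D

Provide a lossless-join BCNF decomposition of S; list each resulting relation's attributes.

{A, B, C}; {C, D}

Candidate keys of the original relation: {A}, {B}.
Within {A, B, C, D}: {C}⁺ ∩ {A, B, C, D} = {C, D}, not the whole set, so C --> D violates BCNF; decompose into {C, D} and {A, B, C}.
{C, D} has no BCNF violation.
{A, B, C} has no BCNF violation.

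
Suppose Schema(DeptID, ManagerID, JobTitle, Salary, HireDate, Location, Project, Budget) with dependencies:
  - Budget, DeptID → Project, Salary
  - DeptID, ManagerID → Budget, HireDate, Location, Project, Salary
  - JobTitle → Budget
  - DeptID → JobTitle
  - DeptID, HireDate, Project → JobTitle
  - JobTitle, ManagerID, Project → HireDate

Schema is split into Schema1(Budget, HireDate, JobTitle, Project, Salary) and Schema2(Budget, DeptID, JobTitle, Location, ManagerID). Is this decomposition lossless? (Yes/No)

Schema1 ∩ Schema2 = {Budget, JobTitle}; its closure under F is {Budget, JobTitle}.
Neither Schema1 nor Schema2 is contained in that closure, so the decomposition is lossy.

No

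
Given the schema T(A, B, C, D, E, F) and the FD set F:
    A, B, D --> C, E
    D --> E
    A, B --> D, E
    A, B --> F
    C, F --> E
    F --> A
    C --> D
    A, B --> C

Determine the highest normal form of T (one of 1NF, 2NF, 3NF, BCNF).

2NF

Candidate keys: {A, B}, {B, F}. Prime attributes: {A, B, F}.
D --> E breaks BCNF: {D}⁺ = {D, E}, so {D} is not a superkey.
D --> E determines the non-prime attribute {E} from a non-superkey — 3NF is violated.
Checking every proper subset of each key, none determines a non-prime attribute — 2NF is satisfied.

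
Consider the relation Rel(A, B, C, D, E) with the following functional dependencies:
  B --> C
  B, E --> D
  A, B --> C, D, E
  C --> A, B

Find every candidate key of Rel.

{B} is a candidate key since {B}⁺ = {A, B, C, D, E} covers every attribute.
{C} is a candidate key since {C}⁺ = {A, B, C, D, E} covers every attribute.
No proper subset of any of these is a key, and no other minimal superkey exists.

{B}, {C}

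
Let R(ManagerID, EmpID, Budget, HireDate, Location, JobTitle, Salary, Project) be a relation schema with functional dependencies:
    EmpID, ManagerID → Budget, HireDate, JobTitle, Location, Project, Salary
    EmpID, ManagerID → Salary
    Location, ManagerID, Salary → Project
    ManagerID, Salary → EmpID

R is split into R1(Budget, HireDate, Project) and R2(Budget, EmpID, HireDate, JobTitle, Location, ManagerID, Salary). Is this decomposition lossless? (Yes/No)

Common attributes: {Budget, HireDate}; their closure is {Budget, HireDate}.
Neither R1 nor R2 is contained in that closure, so the decomposition is lossy.

No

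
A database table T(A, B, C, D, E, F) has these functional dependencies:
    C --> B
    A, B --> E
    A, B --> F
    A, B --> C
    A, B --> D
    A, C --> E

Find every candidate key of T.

{A, B}, {A, C}

{A} never appears on the right of any FD, so every key must include it.
{A, B}⁺ = {A, B, C, D, E, F} — all of the relation — so {A, B} is a candidate key.
{A, C}⁺ = {A, B, C, D, E, F} — all of the relation — so {A, C} is a candidate key.
No proper subset of any of these is a key, and no other minimal superkey exists.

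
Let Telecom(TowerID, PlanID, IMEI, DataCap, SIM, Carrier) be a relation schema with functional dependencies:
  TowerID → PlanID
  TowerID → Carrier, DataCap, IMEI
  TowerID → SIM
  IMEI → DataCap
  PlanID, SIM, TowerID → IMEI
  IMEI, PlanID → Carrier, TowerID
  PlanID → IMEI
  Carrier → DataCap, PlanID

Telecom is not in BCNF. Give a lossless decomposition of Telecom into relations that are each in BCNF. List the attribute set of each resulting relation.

Candidate keys of the original relation: {Carrier}, {PlanID}, {TowerID}.
Within {Carrier, DataCap, IMEI, PlanID, SIM, TowerID}: {IMEI}⁺ ∩ {Carrier, DataCap, IMEI, PlanID, SIM, TowerID} = {DataCap, IMEI}, not the whole set, so IMEI → DataCap violates BCNF; decompose into {DataCap, IMEI} and {Carrier, IMEI, PlanID, SIM, TowerID}.
{DataCap, IMEI} has no BCNF violation.
{Carrier, IMEI, PlanID, SIM, TowerID} has no BCNF violation.

{Carrier, IMEI, PlanID, SIM, TowerID}; {DataCap, IMEI}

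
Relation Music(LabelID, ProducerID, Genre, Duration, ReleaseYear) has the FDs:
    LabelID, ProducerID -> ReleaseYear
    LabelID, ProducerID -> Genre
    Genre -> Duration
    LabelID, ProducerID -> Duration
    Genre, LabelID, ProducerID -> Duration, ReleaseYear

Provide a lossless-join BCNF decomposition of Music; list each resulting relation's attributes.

{Duration, Genre}; {Genre, LabelID, ProducerID, ReleaseYear}

Candidate key of the original relation: {LabelID, ProducerID}.
In {Duration, Genre, LabelID, ProducerID, ReleaseYear}, {Genre} is not a superkey ({Genre}⁺ restricted to this set is {Duration, Genre}), so split on Genre -> Duration into {Duration, Genre} and {Genre, LabelID, ProducerID, ReleaseYear}.
{Duration, Genre}: every determinant is a superkey — BCNF.
{Genre, LabelID, ProducerID, ReleaseYear}: every determinant is a superkey — BCNF.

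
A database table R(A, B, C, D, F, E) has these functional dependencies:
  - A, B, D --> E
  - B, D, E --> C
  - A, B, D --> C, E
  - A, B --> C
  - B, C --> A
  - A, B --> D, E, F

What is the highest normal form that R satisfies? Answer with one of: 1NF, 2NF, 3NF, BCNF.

BCNF

Candidate keys: {A, B}, {B, C}, {B, D, E}. Prime attributes: {A, B, C, D, E}.
The left-hand side of every FD is a superkey, so BCNF is satisfied.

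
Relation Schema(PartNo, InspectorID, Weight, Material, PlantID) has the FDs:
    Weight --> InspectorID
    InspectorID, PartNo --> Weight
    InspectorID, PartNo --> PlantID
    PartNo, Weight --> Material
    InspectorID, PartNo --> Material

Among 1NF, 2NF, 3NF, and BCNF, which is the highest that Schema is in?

Candidate keys: {InspectorID, PartNo}, {PartNo, Weight}. Prime attributes: {InspectorID, PartNo, Weight}.
For Weight --> InspectorID we have {Weight}⁺ = {InspectorID, Weight}; {Weight} is not a superkey, so BCNF fails.
Its right-hand attributes {InspectorID} are all prime, as are those of every other non-superkey FD — the relation is in 3NF.

3NF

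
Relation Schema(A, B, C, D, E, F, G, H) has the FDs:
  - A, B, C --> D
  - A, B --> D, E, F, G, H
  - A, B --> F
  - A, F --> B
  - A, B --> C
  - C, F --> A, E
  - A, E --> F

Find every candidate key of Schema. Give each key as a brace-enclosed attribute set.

{A, B} is a candidate key since {A, B}⁺ = {A, B, C, D, E, F, G, H} covers every attribute.
{A, E} is a candidate key since {A, E}⁺ = {A, B, C, D, E, F, G, H} covers every attribute.
{A, F} is a candidate key since {A, F}⁺ = {A, B, C, D, E, F, G, H} covers every attribute.
{C, F} is a candidate key since {C, F}⁺ = {A, B, C, D, E, F, G, H} covers every attribute.
These are minimal and exhaustive — every other superkey contains one of them.

{A, B}, {A, E}, {A, F}, {C, F}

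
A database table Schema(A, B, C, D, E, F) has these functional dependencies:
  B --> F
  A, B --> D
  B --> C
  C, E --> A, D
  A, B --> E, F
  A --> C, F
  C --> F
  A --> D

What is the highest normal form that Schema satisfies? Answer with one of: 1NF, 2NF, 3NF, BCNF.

1NF

Candidate keys: {A, B}, {B, E}. Prime attributes: {A, B, E}.
B --> F breaks BCNF: {B}⁺ = {B, C, F}, so {B} is not a superkey.
B --> F determines the non-prime attribute {F} from a non-superkey — 3NF is violated.
{A} is a proper subset of the key {A, B}, and {A}⁺ contains the non-prime attributes {C, D, F} — a partial dependency, so 2NF is violated.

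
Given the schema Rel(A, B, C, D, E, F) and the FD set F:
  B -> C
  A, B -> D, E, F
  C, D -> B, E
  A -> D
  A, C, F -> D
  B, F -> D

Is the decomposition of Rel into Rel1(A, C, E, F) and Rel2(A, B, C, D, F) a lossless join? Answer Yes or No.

Yes

Common attributes: {A, C, F}; their closure is {A, B, C, D, E, F}.
Since Rel1 ⊆ {A, B, C, D, E, F}, the intersection is a superkey of Rel1; the decomposition is lossless.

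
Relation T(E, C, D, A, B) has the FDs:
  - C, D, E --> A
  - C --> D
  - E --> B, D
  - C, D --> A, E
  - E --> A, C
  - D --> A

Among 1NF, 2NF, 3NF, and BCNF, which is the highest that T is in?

Candidate keys: {C}, {E}. Prime attributes: {C, E}.
D --> A breaks BCNF: {D}⁺ = {A, D}, so {D} is not a superkey.
Because {A} is non-prime and the left side of D --> A is not a superkey, the relation is not in 3NF.
All keys have size 1, which rules out partial dependencies — 2NF is satisfied.

2NF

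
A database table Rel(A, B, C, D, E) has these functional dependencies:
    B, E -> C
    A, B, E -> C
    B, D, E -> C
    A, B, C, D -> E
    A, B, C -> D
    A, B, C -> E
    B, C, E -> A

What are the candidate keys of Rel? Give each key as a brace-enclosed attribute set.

{B} never appears on the right of any FD, so every key must include it.
{B, E}⁺ = {A, B, C, D, E} — all of the relation — so {B, E} is a candidate key.
{A, B, C}⁺ = {A, B, C, D, E} — all of the relation — so {A, B, C} is a candidate key.
No proper subset of any of these is a key, and no other minimal superkey exists.

{A, B, C}, {B, E}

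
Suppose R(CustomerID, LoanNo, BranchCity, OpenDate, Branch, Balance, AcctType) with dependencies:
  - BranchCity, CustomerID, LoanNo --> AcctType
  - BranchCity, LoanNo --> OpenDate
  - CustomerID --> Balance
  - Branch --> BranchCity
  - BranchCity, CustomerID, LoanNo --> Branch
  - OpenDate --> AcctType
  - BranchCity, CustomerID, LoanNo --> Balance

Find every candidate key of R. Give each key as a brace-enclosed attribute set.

No FD produces {CustomerID, LoanNo}, so they must be in every candidate key.
{Branch, CustomerID, LoanNo}⁺ = {AcctType, Balance, Branch, BranchCity, CustomerID, LoanNo, OpenDate} — all of the relation — so {Branch, CustomerID, LoanNo} is a candidate key.
{BranchCity, CustomerID, LoanNo}⁺ = {AcctType, Balance, Branch, BranchCity, CustomerID, LoanNo, OpenDate} — all of the relation — so {BranchCity, CustomerID, LoanNo} is a candidate key.
Any other superkey properly contains one of these, so there are no further candidate keys.

{Branch, CustomerID, LoanNo}, {BranchCity, CustomerID, LoanNo}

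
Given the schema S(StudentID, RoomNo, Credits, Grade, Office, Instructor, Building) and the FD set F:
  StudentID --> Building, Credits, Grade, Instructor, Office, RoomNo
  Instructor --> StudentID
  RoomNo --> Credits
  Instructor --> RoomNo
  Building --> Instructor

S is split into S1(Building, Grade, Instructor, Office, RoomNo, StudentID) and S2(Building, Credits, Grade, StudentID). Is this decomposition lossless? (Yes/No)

Yes

The shared attributes are {Building, Grade, StudentID} and {Building, Grade, StudentID}⁺ = {Building, Credits, Grade, Instructor, Office, RoomNo, StudentID}.
S1 is contained in that closure, so S1 ∩ S2 --> S1 holds and the join is lossless.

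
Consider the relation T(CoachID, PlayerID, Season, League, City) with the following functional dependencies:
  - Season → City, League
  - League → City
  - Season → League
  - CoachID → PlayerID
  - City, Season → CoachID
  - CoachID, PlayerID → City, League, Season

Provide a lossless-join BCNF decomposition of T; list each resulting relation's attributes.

{City, League}; {CoachID, League, PlayerID, Season}

Candidate keys of the original relation: {CoachID}, {Season}.
Within {City, CoachID, League, PlayerID, Season}: {League}⁺ ∩ {City, CoachID, League, PlayerID, Season} = {City, League}, not the whole set, so League → City violates BCNF; decompose into {City, League} and {CoachID, League, PlayerID, Season}.
{City, League}: every determinant is a superkey — BCNF.
{CoachID, League, PlayerID, Season}: every determinant is a superkey — BCNF.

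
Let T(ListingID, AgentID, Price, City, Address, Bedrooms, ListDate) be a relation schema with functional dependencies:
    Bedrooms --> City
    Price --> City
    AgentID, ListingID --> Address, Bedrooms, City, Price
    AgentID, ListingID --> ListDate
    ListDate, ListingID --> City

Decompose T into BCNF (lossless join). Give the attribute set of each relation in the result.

Candidate key of the original relation: {AgentID, ListingID}.
Within {Address, AgentID, Bedrooms, City, ListDate, ListingID, Price}: {Bedrooms}⁺ ∩ {Address, AgentID, Bedrooms, City, ListDate, ListingID, Price} = {Bedrooms, City}, not the whole set, so Bedrooms --> City violates BCNF; decompose into {Bedrooms, City} and {Address, AgentID, Bedrooms, ListDate, ListingID, Price}.
{Bedrooms, City} has no BCNF violation.
{Address, AgentID, Bedrooms, ListDate, ListingID, Price} has no BCNF violation.

{Address, AgentID, Bedrooms, ListDate, ListingID, Price}; {Bedrooms, City}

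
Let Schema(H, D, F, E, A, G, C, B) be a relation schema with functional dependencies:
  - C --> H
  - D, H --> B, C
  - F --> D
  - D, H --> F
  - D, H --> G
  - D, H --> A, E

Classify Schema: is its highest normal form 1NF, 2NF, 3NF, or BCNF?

3NF

Candidate keys: {C, D}, {C, F}, {D, H}, {F, H}. Prime attributes: {C, D, F, H}.
For C --> H we have {C}⁺ = {C, H}; {C} is not a superkey, so BCNF fails.
But every attribute on its right side ({H}) is prime, and the same holds for every other non-superkey FD, so 3NF still holds.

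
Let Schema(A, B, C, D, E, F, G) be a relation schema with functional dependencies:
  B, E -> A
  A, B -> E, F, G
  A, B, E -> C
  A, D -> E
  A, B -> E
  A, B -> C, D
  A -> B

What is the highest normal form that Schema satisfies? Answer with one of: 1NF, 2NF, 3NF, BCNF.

BCNF

Candidate keys: {A}, {B, E}. Prime attributes: {A, B, E}.
Every FD has a superkey on the left, so the relation is in BCNF.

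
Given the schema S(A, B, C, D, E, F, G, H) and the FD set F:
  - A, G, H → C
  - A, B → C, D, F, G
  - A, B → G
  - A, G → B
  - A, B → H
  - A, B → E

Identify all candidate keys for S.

No FD produces {A}, so it must be in every candidate key.
Closure of {A, B} is {A, B, C, D, E, F, G, H}, the whole schema; {A, B} is a candidate key.
Closure of {A, G} is {A, B, C, D, E, F, G, H}, the whole schema; {A, G} is a candidate key.
No proper subset of any of these is a key, and no other minimal superkey exists.

{A, B}, {A, G}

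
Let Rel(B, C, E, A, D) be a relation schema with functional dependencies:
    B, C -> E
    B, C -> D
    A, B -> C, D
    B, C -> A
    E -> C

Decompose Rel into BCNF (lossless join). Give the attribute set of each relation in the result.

{A, B, D, E}; {C, E}

Candidate keys of the original relation: {A, B}, {B, C}, {B, E}.
In {A, B, C, D, E}, {E} is not a superkey ({E}⁺ restricted to this set is {C, E}), so split on E -> C into {C, E} and {A, B, D, E}.
{C, E} has no BCNF violation.
{A, B, D, E} has no BCNF violation.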